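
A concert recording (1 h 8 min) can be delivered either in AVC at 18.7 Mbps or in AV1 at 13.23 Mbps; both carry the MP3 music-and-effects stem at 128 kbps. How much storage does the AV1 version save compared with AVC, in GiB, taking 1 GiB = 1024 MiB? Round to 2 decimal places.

2.60 GiB

1 h 8 min = 68 min = 4080 s
Audio: 128 kbps = 0.128 Mbps.
AVC: 18.828 Mbps × 4080 s = 76818.2 Mb = 8.943 GiB.
AV1: 13.358 Mbps × 4080 s = 54500.6 Mb = 6.345 GiB.
Saving: 8.943 − 6.345 = 2.598 GiB.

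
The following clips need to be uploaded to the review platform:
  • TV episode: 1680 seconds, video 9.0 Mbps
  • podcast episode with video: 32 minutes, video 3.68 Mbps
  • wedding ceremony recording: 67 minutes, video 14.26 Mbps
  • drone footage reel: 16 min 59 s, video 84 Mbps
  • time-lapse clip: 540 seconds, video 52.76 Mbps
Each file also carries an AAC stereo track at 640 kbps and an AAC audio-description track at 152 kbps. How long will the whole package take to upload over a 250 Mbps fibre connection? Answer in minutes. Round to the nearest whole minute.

Audio total: 640 + 152 = 792 kbps = 0.792 Mbps.
TV episode: 9.792 Mbps × 1680 s = 16450.6 Mb
podcast episode with video: 4.472 Mbps × 1920 s = 8586.2 Mb
wedding ceremony recording: 15.052 Mbps × 4020 s = 60509.0 Mb
drone footage reel: 84.792 Mbps × 1019 s = 86403.0 Mb
time-lapse clip: 53.552 Mbps × 540 s = 28918.1 Mb
Total: 200867.0 Mb = 25108.4 MB.
At 250 Mbps: 200867.0 / 250 = 803 s ≈ 13.4 minutes.

13 minutes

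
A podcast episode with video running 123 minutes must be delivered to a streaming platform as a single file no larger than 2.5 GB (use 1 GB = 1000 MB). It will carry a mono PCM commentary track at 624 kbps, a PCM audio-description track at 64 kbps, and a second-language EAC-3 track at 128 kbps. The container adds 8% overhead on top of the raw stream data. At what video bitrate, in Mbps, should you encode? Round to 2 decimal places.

Budget: 2.5 GB = 20000.0 Mb.
Stream payload after overhead: 20000.0 / 1.08 = 18518.5 Mb.
123 min = 7380 s
Total bitrate budget: 18518.5 Mb / 7380 s = 2.509 Mbps.
Audio total: 624 + 64 + 128 = 816 kbps = 0.816 Mbps.
Video: 2.509 − 0.816 = 1.693 Mbps.

1.69 Mbps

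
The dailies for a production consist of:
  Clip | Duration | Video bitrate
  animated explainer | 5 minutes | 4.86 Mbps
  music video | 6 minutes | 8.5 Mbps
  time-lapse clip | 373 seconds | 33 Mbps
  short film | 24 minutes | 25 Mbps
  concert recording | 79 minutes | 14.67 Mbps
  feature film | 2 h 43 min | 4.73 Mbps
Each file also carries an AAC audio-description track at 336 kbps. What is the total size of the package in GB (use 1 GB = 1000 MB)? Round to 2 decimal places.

21.79 GB

Audio: 336 kbps = 0.336 Mbps.
animated explainer: 5.196 Mbps × 300 s = 1558.8 Mb
music video: 8.836 Mbps × 360 s = 3181.0 Mb
time-lapse clip: 33.336 Mbps × 373 s = 12434.3 Mb
short film: 25.336 Mbps × 1440 s = 36483.8 Mb
concert recording: 15.006 Mbps × 4740 s = 71128.4 Mb
feature film: 5.066 Mbps × 9780 s = 49545.5 Mb
Total: 174331.8 Mb = 21791.5 MB.
= 21.79 GB.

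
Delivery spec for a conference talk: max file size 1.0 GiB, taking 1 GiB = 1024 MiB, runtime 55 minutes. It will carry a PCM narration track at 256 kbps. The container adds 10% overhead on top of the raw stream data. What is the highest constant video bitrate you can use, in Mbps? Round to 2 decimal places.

2.11 Mbps

Budget: 1.0 GiB = 8589.9 Mb.
Stream payload after overhead: 8589.9 / 1.10 = 7809.0 Mb.
55 min = 3300 s
Total bitrate budget: 7809.0 Mb / 3300 s = 2.366 Mbps.
Audio: 256 kbps = 0.256 Mbps.
Video: 2.366 − 0.256 = 2.110 Mbps.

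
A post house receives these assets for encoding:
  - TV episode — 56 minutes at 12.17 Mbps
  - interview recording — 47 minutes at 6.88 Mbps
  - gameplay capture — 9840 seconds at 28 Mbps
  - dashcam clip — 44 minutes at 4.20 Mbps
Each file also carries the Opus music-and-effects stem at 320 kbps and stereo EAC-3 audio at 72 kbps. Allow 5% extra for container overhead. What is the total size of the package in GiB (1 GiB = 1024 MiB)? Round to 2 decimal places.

43.30 GiB

Audio total: 320 + 72 = 392 kbps = 0.392 Mbps.
TV episode: 12.562 Mbps × 3360 s × 1.05 = 44318.7 Mb
interview recording: 7.272 Mbps × 2820 s × 1.05 = 21532.4 Mb
gameplay capture: 28.392 Mbps × 9840 s × 1.05 = 293346.1 Mb
dashcam clip: 4.592 Mbps × 2640 s × 1.05 = 12729.0 Mb
Total: 371926.3 Mb = 46490.8 MB.
= 43.30 GiB.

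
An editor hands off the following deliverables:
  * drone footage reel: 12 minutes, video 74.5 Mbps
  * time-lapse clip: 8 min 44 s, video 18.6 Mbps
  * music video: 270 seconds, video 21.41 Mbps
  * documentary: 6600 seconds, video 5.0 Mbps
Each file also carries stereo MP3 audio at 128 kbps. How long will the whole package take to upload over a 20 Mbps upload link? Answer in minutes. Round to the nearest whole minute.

Audio: 128 kbps = 0.128 Mbps.
drone footage reel: 74.628 Mbps × 720 s = 53732.2 Mb
time-lapse clip: 18.728 Mbps × 524 s = 9813.5 Mb
music video: 21.538 Mbps × 270 s = 5815.3 Mb
documentary: 5.128 Mbps × 6600 s = 33844.8 Mb
Total: 103205.7 Mb = 12900.7 MB.
At 20 Mbps: 103205.7 / 20 = 5160 s ≈ 86 minutes.

86 minutes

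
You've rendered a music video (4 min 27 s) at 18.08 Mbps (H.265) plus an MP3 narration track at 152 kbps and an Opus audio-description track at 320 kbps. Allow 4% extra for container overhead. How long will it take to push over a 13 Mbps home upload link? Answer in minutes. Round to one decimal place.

4 min 27 s = 267 s
Audio total: 152 + 320 = 472 kbps = 0.472 Mbps.
Total bitrate: 18.552 Mbps.
File: 18.552 Mbps × 267 s = 4953.4 Mb.
With 4% container overhead: ×1.04. → 5151.5 Mb.
At 13 Mbps: 5151.5 / 13 = 396.3 s ≈ 6.6 minutes.

6.6 minutes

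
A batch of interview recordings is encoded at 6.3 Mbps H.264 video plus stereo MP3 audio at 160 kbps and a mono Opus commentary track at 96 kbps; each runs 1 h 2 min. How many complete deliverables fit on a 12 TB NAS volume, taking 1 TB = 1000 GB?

1 h 2 min = 62 min = 3720 s
Audio total: 160 + 96 = 256 kbps = 0.256 Mbps.
Total bitrate: 6.556 Mbps.
Per item: 6.556 Mbps × 3720 s = 24,388 Mb = 3,049 MB.
Capacity: 12 TB = 96,000,000 Mb; 3936.31 items → 3936 complete.

3936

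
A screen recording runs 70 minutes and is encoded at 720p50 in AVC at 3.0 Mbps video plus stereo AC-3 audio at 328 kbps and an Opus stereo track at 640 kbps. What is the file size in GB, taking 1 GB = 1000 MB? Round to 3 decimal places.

70 min = 4200 s
Audio total: 328 + 640 = 968 kbps = 0.968 Mbps.
Total bitrate: 3.0 + 0.968 = 3.968 Mbps.
Stream data: 3.968 Mbps × 4200 s = 16665.6 Mb.
16,666 Mb ÷ 8 = 2,083 MB → 2.083 GB.

2.083 GB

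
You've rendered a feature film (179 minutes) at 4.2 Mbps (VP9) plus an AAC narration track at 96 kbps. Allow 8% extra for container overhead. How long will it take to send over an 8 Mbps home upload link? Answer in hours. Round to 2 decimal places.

1.73 hours

179 min = 10740 s
Audio: 96 kbps = 0.096 Mbps.
Total bitrate: 4.296 Mbps.
File: 4.296 Mbps × 10740 s = 46139.0 Mb.
With 8% container overhead: ×1.08. → 49830.2 Mb.
At 8 Mbps: 49830.2 / 8 = 6228.8 s ≈ 1.73 hours.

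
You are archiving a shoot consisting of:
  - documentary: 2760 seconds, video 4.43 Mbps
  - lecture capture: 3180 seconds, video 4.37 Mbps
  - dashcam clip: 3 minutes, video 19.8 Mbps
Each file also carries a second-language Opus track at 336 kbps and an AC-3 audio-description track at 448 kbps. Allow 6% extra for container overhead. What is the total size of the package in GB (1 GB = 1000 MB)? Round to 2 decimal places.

Audio total: 336 + 448 = 784 kbps = 0.784 Mbps.
documentary: 5.214 Mbps × 2760 s × 1.06 = 15254.1 Mb
lecture capture: 5.154 Mbps × 3180 s × 1.06 = 17373.1 Mb
dashcam clip: 20.584 Mbps × 180 s × 1.06 = 3927.4 Mb
Total: 36554.6 Mb = 4569.3 MB.
= 4.569 GB.

4.57 GB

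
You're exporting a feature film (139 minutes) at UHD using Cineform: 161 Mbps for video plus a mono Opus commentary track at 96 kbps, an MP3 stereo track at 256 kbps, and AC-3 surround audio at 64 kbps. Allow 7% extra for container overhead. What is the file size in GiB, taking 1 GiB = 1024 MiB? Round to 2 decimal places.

167.69 GiB

139 min = 8340 s
Audio total: 96 + 256 + 64 = 416 kbps = 0.416 Mbps.
Total bitrate: 161 + 0.416 = 161.416 Mbps.
Stream data: 161.416 Mbps × 8340 s = 1346209.4 Mb.
With 7% container overhead: ×1.07.
1,440,444 Mb = 180,055,512,600 bytes ÷ 1,073,741,824 = 167.7 GiB.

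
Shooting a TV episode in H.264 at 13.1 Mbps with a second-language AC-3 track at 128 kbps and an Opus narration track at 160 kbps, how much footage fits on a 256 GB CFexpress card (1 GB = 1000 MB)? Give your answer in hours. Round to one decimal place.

42.5 hours

Audio total: 128 + 160 = 288 kbps = 0.288 Mbps.
Total bitrate: 13.1 + 0.288 = 13.388 Mbps.
Capacity: 256 GB = 2,048,000 Mb.
Recording time: 2,048,000 / 13.388 = 152,973 s ≈ 42.5 hours.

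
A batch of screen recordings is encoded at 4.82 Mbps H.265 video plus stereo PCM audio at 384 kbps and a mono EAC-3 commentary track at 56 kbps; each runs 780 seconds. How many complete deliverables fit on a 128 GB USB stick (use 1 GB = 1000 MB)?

249

Audio total: 384 + 56 = 440 kbps = 0.440 Mbps.
Total bitrate: 5.260 Mbps.
Per item: 5.260 Mbps × 780 s = 4,103 Mb = 512.9 MB.
Capacity: 128 GB = 1,024,000 Mb; 249.59 items → 249 complete.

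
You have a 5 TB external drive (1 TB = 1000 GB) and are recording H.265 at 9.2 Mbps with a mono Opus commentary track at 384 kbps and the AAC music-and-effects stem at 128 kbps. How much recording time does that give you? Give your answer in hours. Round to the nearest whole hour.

1144 hours

Audio total: 384 + 128 = 512 kbps = 0.512 Mbps.
Total bitrate: 9.2 + 0.512 = 9.712 Mbps.
Capacity: 5 TB = 40,000,000 Mb.
Recording time: 40,000,000 / 9.712 = 4,118,616 s ≈ 1,144 hours.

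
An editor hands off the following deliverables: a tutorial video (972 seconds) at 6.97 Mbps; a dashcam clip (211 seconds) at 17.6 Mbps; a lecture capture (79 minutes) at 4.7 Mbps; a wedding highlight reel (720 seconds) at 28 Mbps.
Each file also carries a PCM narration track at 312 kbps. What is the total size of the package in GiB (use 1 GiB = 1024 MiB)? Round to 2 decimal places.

Audio: 312 kbps = 0.312 Mbps.
tutorial video: 7.282 Mbps × 972 s = 7078.1 Mb
dashcam clip: 17.912 Mbps × 211 s = 3779.4 Mb
lecture capture: 5.012 Mbps × 4740 s = 23756.9 Mb
wedding highlight reel: 28.312 Mbps × 720 s = 20384.6 Mb
Total: 54999.1 Mb = 6874.9 MB.
= 6.403 GiB.

6.40 GiB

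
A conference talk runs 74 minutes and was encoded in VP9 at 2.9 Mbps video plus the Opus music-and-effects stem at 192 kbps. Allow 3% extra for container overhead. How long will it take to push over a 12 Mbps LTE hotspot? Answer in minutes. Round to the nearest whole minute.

20 minutes

74 min = 4440 s
Audio: 192 kbps = 0.192 Mbps.
Total bitrate: 3.092 Mbps.
File: 3.092 Mbps × 4440 s = 13728.5 Mb.
With 3% container overhead: ×1.03. → 14140.3 Mb.
At 12 Mbps: 14140.3 / 12 = 1178.4 s ≈ 19.6 minutes.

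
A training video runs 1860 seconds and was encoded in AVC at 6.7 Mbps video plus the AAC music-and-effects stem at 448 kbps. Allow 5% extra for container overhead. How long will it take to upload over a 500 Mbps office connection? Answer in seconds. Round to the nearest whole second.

28 seconds

Audio: 448 kbps = 0.448 Mbps.
Total bitrate: 7.148 Mbps.
File: 7.148 Mbps × 1860 s = 13295.3 Mb.
With 5% container overhead: ×1.05. → 13960.0 Mb.
At 500 Mbps: 13960.0 / 500 = 27.9 s ≈ 27.9 seconds.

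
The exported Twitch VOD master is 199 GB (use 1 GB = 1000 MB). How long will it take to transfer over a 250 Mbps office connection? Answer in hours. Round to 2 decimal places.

File: 199 GB = 1592000.0 Mb.
At 250 Mbps: 1592000.0 / 250 = 6368.0 s ≈ 1.77 hours.

1.77 hours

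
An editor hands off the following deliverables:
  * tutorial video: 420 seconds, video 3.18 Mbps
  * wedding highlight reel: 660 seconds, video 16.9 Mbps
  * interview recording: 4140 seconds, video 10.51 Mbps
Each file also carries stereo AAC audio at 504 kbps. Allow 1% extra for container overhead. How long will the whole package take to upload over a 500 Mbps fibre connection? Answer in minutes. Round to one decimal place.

Audio: 504 kbps = 0.504 Mbps.
tutorial video: 3.684 Mbps × 420 s × 1.01 = 1562.8 Mb
wedding highlight reel: 17.404 Mbps × 660 s × 1.01 = 11601.5 Mb
interview recording: 11.014 Mbps × 4140 s × 1.01 = 46053.9 Mb
Total: 59218.2 Mb = 7402.3 MB.
At 500 Mbps: 59218.2 / 500 = 118 s ≈ 1.97 minutes.

2.0 minutes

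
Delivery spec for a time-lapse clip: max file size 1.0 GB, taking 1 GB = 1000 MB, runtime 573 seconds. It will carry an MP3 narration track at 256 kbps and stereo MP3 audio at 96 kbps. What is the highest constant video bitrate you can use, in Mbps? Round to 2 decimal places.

13.61 Mbps

Budget: 1.0 GB = 8000.0 Mb.
Total bitrate budget: 8000.0 Mb / 573 s = 13.962 Mbps.
Audio total: 256 + 96 = 352 kbps = 0.352 Mbps.
Video: 13.962 − 0.352 = 13.610 Mbps.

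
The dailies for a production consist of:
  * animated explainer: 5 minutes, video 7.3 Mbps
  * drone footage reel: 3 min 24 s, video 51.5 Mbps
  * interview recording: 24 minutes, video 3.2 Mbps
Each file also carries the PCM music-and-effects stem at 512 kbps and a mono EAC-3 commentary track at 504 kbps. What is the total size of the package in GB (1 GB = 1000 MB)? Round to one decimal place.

2.4 GB

Audio total: 512 + 504 = 1016 kbps = 1.016 Mbps.
animated explainer: 8.316 Mbps × 300 s = 2494.8 Mb
drone footage reel: 52.516 Mbps × 204 s = 10713.3 Mb
interview recording: 4.216 Mbps × 1440 s = 6071.0 Mb
Total: 19279.1 Mb = 2409.9 MB.
= 2.410 GB.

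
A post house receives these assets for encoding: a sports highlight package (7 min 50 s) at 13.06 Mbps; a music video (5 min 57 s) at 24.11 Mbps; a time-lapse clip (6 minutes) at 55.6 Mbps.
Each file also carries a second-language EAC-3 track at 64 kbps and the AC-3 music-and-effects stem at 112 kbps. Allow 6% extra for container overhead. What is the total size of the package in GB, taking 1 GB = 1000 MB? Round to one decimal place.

Audio total: 64 + 112 = 176 kbps = 0.176 Mbps.
sports highlight package: 13.236 Mbps × 470 s × 1.06 = 6594.2 Mb
music video: 24.286 Mbps × 357 s × 1.06 = 9190.3 Mb
time-lapse clip: 55.776 Mbps × 360 s × 1.06 = 21284.1 Mb
Total: 37068.6 Mb = 4633.6 MB.
= 4.634 GB.

4.6 GB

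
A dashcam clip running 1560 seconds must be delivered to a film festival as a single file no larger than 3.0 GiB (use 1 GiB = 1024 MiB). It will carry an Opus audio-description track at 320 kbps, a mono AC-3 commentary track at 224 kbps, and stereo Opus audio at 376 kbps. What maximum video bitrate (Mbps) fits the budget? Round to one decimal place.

15.6 Mbps

Budget: 3.0 GiB = 25769.8 Mb.
Total bitrate budget: 25769.8 Mb / 1560 s = 16.519 Mbps.
Audio total: 320 + 224 + 376 = 920 kbps = 0.920 Mbps.
Video: 16.519 − 0.920 = 15.599 Mbps.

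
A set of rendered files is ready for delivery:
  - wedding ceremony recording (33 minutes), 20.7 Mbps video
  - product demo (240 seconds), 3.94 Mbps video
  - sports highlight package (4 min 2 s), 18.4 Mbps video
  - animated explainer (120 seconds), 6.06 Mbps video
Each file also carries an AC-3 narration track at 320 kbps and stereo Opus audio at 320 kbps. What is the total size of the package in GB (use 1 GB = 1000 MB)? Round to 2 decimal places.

6.10 GB

Audio total: 320 + 320 = 640 kbps = 0.640 Mbps.
wedding ceremony recording: 21.340 Mbps × 1980 s = 42253.2 Mb
product demo: 4.580 Mbps × 240 s = 1099.2 Mb
sports highlight package: 19.040 Mbps × 242 s = 4607.7 Mb
animated explainer: 6.700 Mbps × 120 s = 804.0 Mb
Total: 48764.1 Mb = 6095.5 MB.
= 6.096 GB.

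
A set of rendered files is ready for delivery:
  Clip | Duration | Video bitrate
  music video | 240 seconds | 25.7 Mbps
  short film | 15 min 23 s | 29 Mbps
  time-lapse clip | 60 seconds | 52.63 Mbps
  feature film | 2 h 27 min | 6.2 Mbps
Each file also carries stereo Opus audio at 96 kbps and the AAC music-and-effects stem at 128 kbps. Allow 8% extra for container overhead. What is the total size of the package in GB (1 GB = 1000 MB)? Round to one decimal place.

Audio total: 96 + 128 = 224 kbps = 0.224 Mbps.
music video: 25.924 Mbps × 240 s × 1.08 = 6719.5 Mb
short film: 29.224 Mbps × 923 s × 1.08 = 29131.7 Mb
time-lapse clip: 52.854 Mbps × 60 s × 1.08 = 3424.9 Mb
feature film: 6.424 Mbps × 8820 s × 1.08 = 61192.5 Mb
Total: 100468.5 Mb = 12558.6 MB.
= 12.56 GB.

12.6 GB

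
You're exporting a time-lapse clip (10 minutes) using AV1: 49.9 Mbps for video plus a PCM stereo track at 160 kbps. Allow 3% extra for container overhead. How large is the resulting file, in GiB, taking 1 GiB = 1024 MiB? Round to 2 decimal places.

3.60 GiB

10 min = 600 s
Audio: 160 kbps = 0.160 Mbps.
Total bitrate: 49.9 + 0.160 = 50.060 Mbps.
Stream data: 50.060 Mbps × 600 s = 30036.0 Mb.
With 3% container overhead: ×1.03.
30,937 Mb = 3,867,135,000 bytes ÷ 1,073,741,824 = 3.602 GiB.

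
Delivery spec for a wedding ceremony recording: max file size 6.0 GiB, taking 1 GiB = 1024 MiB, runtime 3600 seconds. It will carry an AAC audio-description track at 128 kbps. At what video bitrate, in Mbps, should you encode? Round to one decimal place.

Budget: 6.0 GiB = 51539.6 Mb.
Total bitrate budget: 51539.6 Mb / 3600 s = 14.317 Mbps.
Audio: 128 kbps = 0.128 Mbps.
Video: 14.317 − 0.128 = 14.189 Mbps.

14.2 Mbps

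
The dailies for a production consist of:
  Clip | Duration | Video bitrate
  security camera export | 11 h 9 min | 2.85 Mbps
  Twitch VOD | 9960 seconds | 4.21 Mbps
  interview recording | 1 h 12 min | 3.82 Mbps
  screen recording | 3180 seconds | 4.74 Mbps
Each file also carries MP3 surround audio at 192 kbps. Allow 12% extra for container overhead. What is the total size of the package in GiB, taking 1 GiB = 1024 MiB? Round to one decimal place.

Audio: 192 kbps = 0.192 Mbps.
security camera export: 3.042 Mbps × 40140 s × 1.12 = 136758.6 Mb
Twitch VOD: 4.402 Mbps × 9960 s × 1.12 = 49105.2 Mb
interview recording: 4.012 Mbps × 4320 s × 1.12 = 19411.7 Mb
screen recording: 4.932 Mbps × 3180 s × 1.12 = 17565.8 Mb
Total: 222841.2 Mb = 27855.2 MB.
= 25.94 GiB.

25.9 GiB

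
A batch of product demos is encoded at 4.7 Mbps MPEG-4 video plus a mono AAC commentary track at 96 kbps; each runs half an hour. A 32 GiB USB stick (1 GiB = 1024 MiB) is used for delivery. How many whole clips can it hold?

30 min = 1800 s
Audio: 96 kbps = 0.096 Mbps.
Total bitrate: 4.796 Mbps.
Per item: 4.796 Mbps × 1800 s = 8,633 Mb = 1,079 MB.
Capacity: 32 GiB = 274,878 Mb; 31.84 items → 31 complete.

31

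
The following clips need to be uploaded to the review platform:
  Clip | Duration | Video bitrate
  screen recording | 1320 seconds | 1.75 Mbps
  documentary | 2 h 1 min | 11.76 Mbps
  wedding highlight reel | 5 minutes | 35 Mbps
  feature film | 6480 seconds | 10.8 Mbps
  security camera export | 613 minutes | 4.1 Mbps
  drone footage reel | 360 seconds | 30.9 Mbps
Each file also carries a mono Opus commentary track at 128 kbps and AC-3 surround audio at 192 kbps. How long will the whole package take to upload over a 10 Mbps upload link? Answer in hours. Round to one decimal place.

9.6 hours

Audio total: 128 + 192 = 320 kbps = 0.320 Mbps.
screen recording: 2.070 Mbps × 1320 s = 2732.4 Mb
documentary: 12.080 Mbps × 7260 s = 87700.8 Mb
wedding highlight reel: 35.320 Mbps × 300 s = 10596.0 Mb
feature film: 11.120 Mbps × 6480 s = 72057.6 Mb
security camera export: 4.420 Mbps × 36780 s = 162567.6 Mb
drone footage reel: 31.220 Mbps × 360 s = 11239.2 Mb
Total: 346893.6 Mb = 43361.7 MB.
At 10 Mbps: 346893.6 / 10 = 34689 s ≈ 9.64 hours.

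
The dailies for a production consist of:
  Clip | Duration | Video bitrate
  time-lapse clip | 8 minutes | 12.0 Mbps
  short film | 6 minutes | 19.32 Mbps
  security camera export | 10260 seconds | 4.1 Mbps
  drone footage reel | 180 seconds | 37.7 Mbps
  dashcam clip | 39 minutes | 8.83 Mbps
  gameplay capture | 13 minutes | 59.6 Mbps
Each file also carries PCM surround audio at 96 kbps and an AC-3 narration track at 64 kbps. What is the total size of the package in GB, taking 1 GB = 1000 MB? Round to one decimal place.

16.4 GB

Audio total: 96 + 64 = 160 kbps = 0.160 Mbps.
time-lapse clip: 12.160 Mbps × 480 s = 5836.8 Mb
short film: 19.480 Mbps × 360 s = 7012.8 Mb
security camera export: 4.260 Mbps × 10260 s = 43707.6 Mb
drone footage reel: 37.860 Mbps × 180 s = 6814.8 Mb
dashcam clip: 8.990 Mbps × 2340 s = 21036.6 Mb
gameplay capture: 59.760 Mbps × 780 s = 46612.8 Mb
Total: 131021.4 Mb = 16377.7 MB.
= 16.38 GB.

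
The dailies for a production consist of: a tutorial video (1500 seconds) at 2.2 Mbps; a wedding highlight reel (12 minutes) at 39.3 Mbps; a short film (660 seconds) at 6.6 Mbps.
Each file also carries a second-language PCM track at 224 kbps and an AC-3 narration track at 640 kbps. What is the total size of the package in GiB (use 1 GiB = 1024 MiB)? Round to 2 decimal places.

Audio total: 224 + 640 = 864 kbps = 0.864 Mbps.
tutorial video: 3.064 Mbps × 1500 s = 4596.0 Mb
wedding highlight reel: 40.164 Mbps × 720 s = 28918.1 Mb
short film: 7.464 Mbps × 660 s = 4926.2 Mb
Total: 38440.3 Mb = 4805.0 MB.
= 4.475 GiB.

4.48 GiB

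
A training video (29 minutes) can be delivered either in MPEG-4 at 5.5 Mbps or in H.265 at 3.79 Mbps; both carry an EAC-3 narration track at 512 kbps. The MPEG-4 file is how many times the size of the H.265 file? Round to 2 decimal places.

1.40

29 min = 1740 s
Audio: 512 kbps = 0.512 Mbps.
MPEG-4: 6.012 Mbps × 1740 s = 10460.9 Mb = 1.218 GiB.
H.265: 4.302 Mbps × 1740 s = 7485.5 Mb = 0.871 GiB.
Ratio: 1.218 / 0.871 = 1.397.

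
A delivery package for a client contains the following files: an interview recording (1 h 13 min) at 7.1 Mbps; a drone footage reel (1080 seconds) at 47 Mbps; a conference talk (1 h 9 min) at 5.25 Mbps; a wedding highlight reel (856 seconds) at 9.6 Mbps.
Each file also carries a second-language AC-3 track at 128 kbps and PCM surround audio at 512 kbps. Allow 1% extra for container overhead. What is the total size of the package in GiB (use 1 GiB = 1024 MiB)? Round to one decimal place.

13.9 GiB

Audio total: 128 + 512 = 640 kbps = 0.640 Mbps.
interview recording: 7.740 Mbps × 4380 s × 1.01 = 34240.2 Mb
drone footage reel: 47.640 Mbps × 1080 s × 1.01 = 51965.7 Mb
conference talk: 5.890 Mbps × 4140 s × 1.01 = 24628.4 Mb
wedding highlight reel: 10.240 Mbps × 856 s × 1.01 = 8853.1 Mb
Total: 119687.5 Mb = 14960.9 MB.
= 13.93 GiB.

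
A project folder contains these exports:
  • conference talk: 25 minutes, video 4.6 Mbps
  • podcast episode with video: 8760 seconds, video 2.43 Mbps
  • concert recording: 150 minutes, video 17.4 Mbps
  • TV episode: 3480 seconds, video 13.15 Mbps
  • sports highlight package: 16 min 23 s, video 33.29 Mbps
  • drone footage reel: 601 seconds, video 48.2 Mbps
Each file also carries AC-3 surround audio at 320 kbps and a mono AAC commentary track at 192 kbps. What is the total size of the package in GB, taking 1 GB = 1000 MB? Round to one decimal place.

38.1 GB

Audio total: 320 + 192 = 512 kbps = 0.512 Mbps.
conference talk: 5.112 Mbps × 1500 s = 7668.0 Mb
podcast episode with video: 2.942 Mbps × 8760 s = 25771.9 Mb
concert recording: 17.912 Mbps × 9000 s = 161208.0 Mb
TV episode: 13.662 Mbps × 3480 s = 47543.8 Mb
sports highlight package: 33.802 Mbps × 983 s = 33227.4 Mb
drone footage reel: 48.712 Mbps × 601 s = 29275.9 Mb
Total: 304695.0 Mb = 38086.9 MB.
= 38.09 GB.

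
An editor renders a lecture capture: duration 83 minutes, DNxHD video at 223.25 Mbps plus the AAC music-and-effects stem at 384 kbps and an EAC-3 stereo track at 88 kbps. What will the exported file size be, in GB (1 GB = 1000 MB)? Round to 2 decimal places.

83 min = 4980 s
Audio total: 384 + 88 = 472 kbps = 0.472 Mbps.
Total bitrate: 223.25 + 0.472 = 223.722 Mbps.
Stream data: 223.722 Mbps × 4980 s = 1114135.6 Mb.
1,114,136 Mb ÷ 8 = 139,267 MB → 139.3 GB.

139.27 GB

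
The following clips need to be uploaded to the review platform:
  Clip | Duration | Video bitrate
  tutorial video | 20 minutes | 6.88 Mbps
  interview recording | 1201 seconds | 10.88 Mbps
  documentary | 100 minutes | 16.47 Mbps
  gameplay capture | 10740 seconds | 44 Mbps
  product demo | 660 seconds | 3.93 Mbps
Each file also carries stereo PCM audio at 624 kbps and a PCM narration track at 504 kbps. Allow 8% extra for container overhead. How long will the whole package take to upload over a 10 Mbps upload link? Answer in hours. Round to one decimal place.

Audio total: 624 + 504 = 1128 kbps = 1.128 Mbps.
tutorial video: 8.008 Mbps × 1200 s × 1.08 = 10378.4 Mb
interview recording: 12.008 Mbps × 1201 s × 1.08 = 15575.3 Mb
documentary: 17.598 Mbps × 6000 s × 1.08 = 114035.0 Mb
gameplay capture: 45.128 Mbps × 10740 s × 1.08 = 523448.7 Mb
product demo: 5.058 Mbps × 660 s × 1.08 = 3605.3 Mb
Total: 667042.8 Mb = 83380.3 MB.
At 10 Mbps: 667042.8 / 10 = 66704 s ≈ 18.5 hours.

18.5 hours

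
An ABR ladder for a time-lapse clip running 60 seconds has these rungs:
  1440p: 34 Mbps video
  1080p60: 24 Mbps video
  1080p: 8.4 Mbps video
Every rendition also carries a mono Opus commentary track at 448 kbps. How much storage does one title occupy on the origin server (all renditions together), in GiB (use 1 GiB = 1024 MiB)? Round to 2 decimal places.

0.47 GiB

Audio: 448 kbps = 0.448 Mbps.
Sum of rendition bitrates: (34+0.448) + (24+0.448) + (8.4+0.448) = 67.744 Mbps.
× 60 s = 4,065 Mb = 508.1 MB = 0.4732 GiB.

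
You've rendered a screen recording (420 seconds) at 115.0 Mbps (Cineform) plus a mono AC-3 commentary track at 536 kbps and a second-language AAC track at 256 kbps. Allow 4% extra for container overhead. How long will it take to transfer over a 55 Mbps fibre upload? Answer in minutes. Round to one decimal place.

Audio total: 536 + 256 = 792 kbps = 0.792 Mbps.
Total bitrate: 115.792 Mbps.
File: 115.792 Mbps × 420 s = 48632.6 Mb.
With 4% container overhead: ×1.04. → 50577.9 Mb.
At 55 Mbps: 50577.9 / 55 = 919.6 s ≈ 15.3 minutes.

15.3 minutes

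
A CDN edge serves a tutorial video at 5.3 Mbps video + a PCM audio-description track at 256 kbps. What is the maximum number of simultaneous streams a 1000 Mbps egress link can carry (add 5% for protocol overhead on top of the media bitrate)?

Audio: 256 kbps = 0.256 Mbps.
Per-viewer media rate: 5.556 Mbps.
On the wire with 5% overhead: 5.834 Mbps.
1000 Mbps = 1,000 Mbps; 1,000 / 5.834 = 171.41 → 171 viewers.

171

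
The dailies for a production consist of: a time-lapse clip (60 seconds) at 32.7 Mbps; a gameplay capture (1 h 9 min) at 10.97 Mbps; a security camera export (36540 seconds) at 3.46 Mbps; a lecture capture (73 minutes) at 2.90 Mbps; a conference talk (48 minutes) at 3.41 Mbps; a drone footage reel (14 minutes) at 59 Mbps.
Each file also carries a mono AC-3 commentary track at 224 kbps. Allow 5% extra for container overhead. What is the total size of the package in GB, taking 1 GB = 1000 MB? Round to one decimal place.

33.7 GB

Audio: 224 kbps = 0.224 Mbps.
time-lapse clip: 32.924 Mbps × 60 s × 1.05 = 2074.2 Mb
gameplay capture: 11.194 Mbps × 4140 s × 1.05 = 48660.3 Mb
security camera export: 3.684 Mbps × 36540 s × 1.05 = 141344.0 Mb
lecture capture: 3.124 Mbps × 4380 s × 1.05 = 14367.3 Mb
conference talk: 3.634 Mbps × 2880 s × 1.05 = 10989.2 Mb
drone footage reel: 59.224 Mbps × 840 s × 1.05 = 52235.6 Mb
Total: 269670.6 Mb = 33708.8 MB.
= 33.71 GB.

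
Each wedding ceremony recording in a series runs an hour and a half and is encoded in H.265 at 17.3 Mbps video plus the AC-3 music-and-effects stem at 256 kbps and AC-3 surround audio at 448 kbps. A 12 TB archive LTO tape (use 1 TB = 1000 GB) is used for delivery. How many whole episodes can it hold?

987

1.5 h = 5400 s
Audio total: 256 + 448 = 704 kbps = 0.704 Mbps.
Total bitrate: 18.004 Mbps.
Per item: 18.004 Mbps × 5400 s = 97,222 Mb = 12,153 MB.
Capacity: 12 TB = 96,000,000 Mb; 987.43 items → 987 complete.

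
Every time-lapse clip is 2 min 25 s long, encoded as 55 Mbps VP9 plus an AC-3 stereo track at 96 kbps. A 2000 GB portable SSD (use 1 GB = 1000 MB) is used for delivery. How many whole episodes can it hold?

2 min 25 s = 145 s
Audio: 96 kbps = 0.096 Mbps.
Total bitrate: 55.096 Mbps.
Per item: 55.096 Mbps × 145 s = 7,989 Mb = 998.6 MB.
Capacity: 2000 GB = 16,000,000 Mb; 2002.77 items → 2002 complete.

2002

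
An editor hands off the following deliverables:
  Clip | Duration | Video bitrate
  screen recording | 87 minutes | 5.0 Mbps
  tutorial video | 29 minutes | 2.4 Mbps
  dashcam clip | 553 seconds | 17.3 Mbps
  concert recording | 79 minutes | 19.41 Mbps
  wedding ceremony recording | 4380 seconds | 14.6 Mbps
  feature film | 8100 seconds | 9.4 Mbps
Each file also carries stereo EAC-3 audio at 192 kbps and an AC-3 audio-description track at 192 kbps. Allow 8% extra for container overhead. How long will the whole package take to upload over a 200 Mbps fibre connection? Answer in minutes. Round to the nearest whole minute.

25 minutes

Audio total: 192 + 192 = 384 kbps = 0.384 Mbps.
screen recording: 5.384 Mbps × 5220 s × 1.08 = 30352.8 Mb
tutorial video: 2.784 Mbps × 1740 s × 1.08 = 5231.7 Mb
dashcam clip: 17.684 Mbps × 553 s × 1.08 = 10561.6 Mb
concert recording: 19.794 Mbps × 4740 s × 1.08 = 101329.4 Mb
wedding ceremony recording: 14.984 Mbps × 4380 s × 1.08 = 70880.3 Mb
feature film: 9.784 Mbps × 8100 s × 1.08 = 85590.4 Mb
Total: 303946.3 Mb = 37993.3 MB.
At 200 Mbps: 303946.3 / 200 = 1520 s ≈ 25.3 minutes.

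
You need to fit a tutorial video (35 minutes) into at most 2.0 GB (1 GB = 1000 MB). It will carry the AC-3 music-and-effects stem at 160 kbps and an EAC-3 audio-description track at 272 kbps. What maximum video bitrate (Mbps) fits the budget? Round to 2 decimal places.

Budget: 2.0 GB = 16000.0 Mb.
35 min = 2100 s
Total bitrate budget: 16000.0 Mb / 2100 s = 7.619 Mbps.
Audio total: 160 + 272 = 432 kbps = 0.432 Mbps.
Video: 7.619 − 0.432 = 7.187 Mbps.

7.19 Mbps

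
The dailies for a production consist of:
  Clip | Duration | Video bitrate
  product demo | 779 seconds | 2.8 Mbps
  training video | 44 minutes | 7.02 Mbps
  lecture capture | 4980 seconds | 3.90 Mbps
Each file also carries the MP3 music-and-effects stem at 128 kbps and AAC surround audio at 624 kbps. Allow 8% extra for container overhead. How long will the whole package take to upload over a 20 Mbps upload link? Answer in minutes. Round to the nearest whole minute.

Audio total: 128 + 624 = 752 kbps = 0.752 Mbps.
product demo: 3.552 Mbps × 779 s × 1.08 = 2988.4 Mb
training video: 7.772 Mbps × 2640 s × 1.08 = 22159.5 Mb
lecture capture: 4.652 Mbps × 4980 s × 1.08 = 25020.3 Mb
Total: 50168.2 Mb = 6271.0 MB.
At 20 Mbps: 50168.2 / 20 = 2508 s ≈ 41.8 minutes.

42 minutes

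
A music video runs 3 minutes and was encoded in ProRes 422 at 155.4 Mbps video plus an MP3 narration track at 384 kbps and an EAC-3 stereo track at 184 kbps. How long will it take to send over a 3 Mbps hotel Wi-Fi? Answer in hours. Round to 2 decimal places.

2.60 hours

3 min = 180 s
Audio total: 384 + 184 = 568 kbps = 0.568 Mbps.
Total bitrate: 155.968 Mbps.
File: 155.968 Mbps × 180 s = 28074.2 Mb.
At 3 Mbps: 28074.2 / 3 = 9358.1 s ≈ 2.6 hours.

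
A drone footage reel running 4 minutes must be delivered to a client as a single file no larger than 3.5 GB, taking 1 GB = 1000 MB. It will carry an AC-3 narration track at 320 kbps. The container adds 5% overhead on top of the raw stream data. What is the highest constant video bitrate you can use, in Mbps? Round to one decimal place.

Budget: 3.5 GB = 28000.0 Mb.
Stream payload after overhead: 28000.0 / 1.05 = 26666.7 Mb.
4 min = 240 s
Total bitrate budget: 26666.7 Mb / 240 s = 111.111 Mbps.
Audio: 320 kbps = 0.320 Mbps.
Video: 111.111 − 0.320 = 110.791 Mbps.

110.8 Mbps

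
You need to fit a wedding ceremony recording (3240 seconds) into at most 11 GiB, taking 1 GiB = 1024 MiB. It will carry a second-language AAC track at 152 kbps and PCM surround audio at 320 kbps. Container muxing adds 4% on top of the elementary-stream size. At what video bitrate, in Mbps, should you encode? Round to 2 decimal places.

Budget: 11 GiB = 94489.3 Mb.
Stream payload after overhead: 94489.3 / 1.04 = 90855.1 Mb.
Total bitrate budget: 90855.1 Mb / 3240 s = 28.042 Mbps.
Audio total: 152 + 320 = 472 kbps = 0.472 Mbps.
Video: 28.042 − 0.472 = 27.570 Mbps.

27.57 Mbps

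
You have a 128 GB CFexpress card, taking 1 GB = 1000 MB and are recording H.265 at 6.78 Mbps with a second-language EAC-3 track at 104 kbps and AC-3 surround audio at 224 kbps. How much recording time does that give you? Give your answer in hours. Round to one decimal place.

40.0 hours

Audio total: 104 + 224 = 328 kbps = 0.328 Mbps.
Total bitrate: 6.78 + 0.328 = 7.108 Mbps.
Capacity: 128 GB = 1,024,000 Mb.
Recording time: 1,024,000 / 7.108 = 144,063 s ≈ 40.0 hours.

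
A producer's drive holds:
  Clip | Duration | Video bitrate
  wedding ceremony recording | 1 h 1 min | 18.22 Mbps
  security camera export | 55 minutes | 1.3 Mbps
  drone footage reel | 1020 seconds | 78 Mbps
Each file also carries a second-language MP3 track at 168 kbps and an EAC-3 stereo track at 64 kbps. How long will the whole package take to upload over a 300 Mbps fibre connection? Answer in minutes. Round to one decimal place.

Audio total: 168 + 64 = 232 kbps = 0.232 Mbps.
wedding ceremony recording: 18.452 Mbps × 3660 s = 67534.3 Mb
security camera export: 1.532 Mbps × 3300 s = 5055.6 Mb
drone footage reel: 78.232 Mbps × 1020 s = 79796.6 Mb
Total: 152386.6 Mb = 19048.3 MB.
At 300 Mbps: 152386.6 / 300 = 508 s ≈ 8.47 minutes.

8.5 minutes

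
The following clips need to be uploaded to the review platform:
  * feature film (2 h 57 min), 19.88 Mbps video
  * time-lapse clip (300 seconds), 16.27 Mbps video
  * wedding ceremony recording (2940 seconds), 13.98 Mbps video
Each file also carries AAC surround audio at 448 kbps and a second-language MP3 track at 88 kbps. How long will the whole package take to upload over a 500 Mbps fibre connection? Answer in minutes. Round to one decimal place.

Audio total: 448 + 88 = 536 kbps = 0.536 Mbps.
feature film: 20.416 Mbps × 10620 s = 216817.9 Mb
time-lapse clip: 16.806 Mbps × 300 s = 5041.8 Mb
wedding ceremony recording: 14.516 Mbps × 2940 s = 42677.0 Mb
Total: 264536.8 Mb = 33067.1 MB.
At 500 Mbps: 264536.8 / 500 = 529 s ≈ 8.82 minutes.

8.8 minutes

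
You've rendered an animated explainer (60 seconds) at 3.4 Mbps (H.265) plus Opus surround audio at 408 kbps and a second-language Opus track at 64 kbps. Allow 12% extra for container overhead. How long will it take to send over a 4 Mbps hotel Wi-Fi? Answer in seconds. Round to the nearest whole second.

65 seconds

Audio total: 408 + 64 = 472 kbps = 0.472 Mbps.
Total bitrate: 3.872 Mbps.
File: 3.872 Mbps × 60 s = 232.3 Mb.
With 12% container overhead: ×1.12. → 260.2 Mb.
At 4 Mbps: 260.2 / 4 = 65.0 s ≈ 65 seconds.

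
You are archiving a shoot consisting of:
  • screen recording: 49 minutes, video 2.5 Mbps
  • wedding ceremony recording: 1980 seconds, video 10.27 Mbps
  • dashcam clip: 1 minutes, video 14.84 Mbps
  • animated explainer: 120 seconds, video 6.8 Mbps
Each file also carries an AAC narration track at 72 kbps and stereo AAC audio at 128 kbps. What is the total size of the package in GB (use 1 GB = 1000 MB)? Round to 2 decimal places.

Audio total: 72 + 128 = 200 kbps = 0.200 Mbps.
screen recording: 2.700 Mbps × 2940 s = 7938.0 Mb
wedding ceremony recording: 10.470 Mbps × 1980 s = 20730.6 Mb
dashcam clip: 15.040 Mbps × 60 s = 902.4 Mb
animated explainer: 7.000 Mbps × 120 s = 840.0 Mb
Total: 30411.0 Mb = 3801.4 MB.
= 3.801 GB.

3.80 GB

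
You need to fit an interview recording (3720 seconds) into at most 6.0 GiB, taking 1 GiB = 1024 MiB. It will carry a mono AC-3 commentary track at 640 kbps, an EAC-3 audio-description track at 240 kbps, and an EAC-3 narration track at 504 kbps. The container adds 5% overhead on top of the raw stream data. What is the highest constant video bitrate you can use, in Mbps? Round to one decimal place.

Budget: 6.0 GiB = 51539.6 Mb.
Stream payload after overhead: 51539.6 / 1.05 = 49085.3 Mb.
Total bitrate budget: 49085.3 Mb / 3720 s = 13.195 Mbps.
Audio total: 640 + 240 + 504 = 1384 kbps = 1.384 Mbps.
Video: 13.195 − 1.384 = 11.811 Mbps.

11.8 Mbps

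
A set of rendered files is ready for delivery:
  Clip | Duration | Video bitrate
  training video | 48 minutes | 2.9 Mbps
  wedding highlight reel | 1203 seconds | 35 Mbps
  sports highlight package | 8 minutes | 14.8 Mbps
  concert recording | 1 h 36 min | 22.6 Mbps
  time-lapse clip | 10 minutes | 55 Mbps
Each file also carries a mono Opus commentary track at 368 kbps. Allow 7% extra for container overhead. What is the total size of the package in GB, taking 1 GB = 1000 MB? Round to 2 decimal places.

Audio: 368 kbps = 0.368 Mbps.
training video: 3.268 Mbps × 2880 s × 1.07 = 10070.7 Mb
wedding highlight reel: 35.368 Mbps × 1203 s × 1.07 = 45526.0 Mb
sports highlight package: 15.168 Mbps × 480 s × 1.07 = 7790.3 Mb
concert recording: 22.968 Mbps × 5760 s × 1.07 = 141556.4 Mb
time-lapse clip: 55.368 Mbps × 600 s × 1.07 = 35546.3 Mb
Total: 240489.6 Mb = 30061.2 MB.
= 30.06 GB.

30.06 GB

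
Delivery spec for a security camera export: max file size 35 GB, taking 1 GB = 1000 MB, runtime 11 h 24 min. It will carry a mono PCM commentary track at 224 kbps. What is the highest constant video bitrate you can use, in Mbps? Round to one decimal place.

6.6 Mbps

Budget: 35 GB = 280000.0 Mb.
11 h 24 min = 684 min = 41040 s
Total bitrate budget: 280000.0 Mb / 41040 s = 6.823 Mbps.
Audio: 224 kbps = 0.224 Mbps.
Video: 6.823 − 0.224 = 6.599 Mbps.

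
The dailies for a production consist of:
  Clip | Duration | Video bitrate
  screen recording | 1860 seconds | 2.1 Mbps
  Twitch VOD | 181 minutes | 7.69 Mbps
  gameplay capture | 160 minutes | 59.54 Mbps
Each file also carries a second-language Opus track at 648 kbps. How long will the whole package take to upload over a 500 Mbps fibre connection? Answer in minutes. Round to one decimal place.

22.4 minutes

Audio: 648 kbps = 0.648 Mbps.
screen recording: 2.748 Mbps × 1860 s = 5111.3 Mb
Twitch VOD: 8.338 Mbps × 10860 s = 90550.7 Mb
gameplay capture: 60.188 Mbps × 9600 s = 577804.8 Mb
Total: 673466.8 Mb = 84183.3 MB.
At 500 Mbps: 673466.8 / 500 = 1347 s ≈ 22.4 minutes.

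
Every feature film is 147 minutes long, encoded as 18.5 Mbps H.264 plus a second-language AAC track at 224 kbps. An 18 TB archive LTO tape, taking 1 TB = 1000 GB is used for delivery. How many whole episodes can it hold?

147 min = 8820 s
Audio: 224 kbps = 0.224 Mbps.
Total bitrate: 18.724 Mbps.
Per item: 18.724 Mbps × 8820 s = 165,146 Mb = 20,643 MB.
Capacity: 18 TB = 144,000,000 Mb; 871.96 items → 871 complete.

871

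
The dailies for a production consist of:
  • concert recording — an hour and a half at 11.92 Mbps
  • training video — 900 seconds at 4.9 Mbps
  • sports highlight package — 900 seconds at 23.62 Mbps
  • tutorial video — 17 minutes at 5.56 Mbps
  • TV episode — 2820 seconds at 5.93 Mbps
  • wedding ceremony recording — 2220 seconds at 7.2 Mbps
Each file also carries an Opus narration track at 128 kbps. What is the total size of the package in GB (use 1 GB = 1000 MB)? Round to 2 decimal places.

Audio: 128 kbps = 0.128 Mbps.
concert recording: 12.048 Mbps × 5400 s = 65059.2 Mb
training video: 5.028 Mbps × 900 s = 4525.2 Mb
sports highlight package: 23.748 Mbps × 900 s = 21373.2 Mb
tutorial video: 5.688 Mbps × 1020 s = 5801.8 Mb
TV episode: 6.058 Mbps × 2820 s = 17083.6 Mb
wedding ceremony recording: 7.328 Mbps × 2220 s = 16268.2 Mb
Total: 130111.1 Mb = 16263.9 MB.
= 16.26 GB.

16.26 GB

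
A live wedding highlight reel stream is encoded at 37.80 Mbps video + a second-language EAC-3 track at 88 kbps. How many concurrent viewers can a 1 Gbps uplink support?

26

Audio: 88 kbps = 0.088 Mbps.
Per-viewer media rate: 37.888 Mbps.
1 Gbps = 1,000 Mbps; 1,000 / 37.888 = 26.39 → 26 viewers.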